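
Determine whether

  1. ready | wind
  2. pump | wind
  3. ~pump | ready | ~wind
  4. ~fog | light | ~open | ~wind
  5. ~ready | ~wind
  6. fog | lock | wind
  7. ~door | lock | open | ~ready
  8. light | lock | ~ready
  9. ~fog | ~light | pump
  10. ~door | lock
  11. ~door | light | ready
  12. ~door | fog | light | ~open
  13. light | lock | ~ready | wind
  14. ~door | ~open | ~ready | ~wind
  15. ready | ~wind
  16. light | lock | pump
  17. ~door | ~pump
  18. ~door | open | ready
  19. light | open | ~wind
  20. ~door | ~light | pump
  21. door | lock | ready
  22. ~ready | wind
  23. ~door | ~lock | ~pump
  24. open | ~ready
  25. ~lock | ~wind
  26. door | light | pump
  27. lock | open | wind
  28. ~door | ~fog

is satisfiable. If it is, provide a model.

Case wind = True:
  (~ready | ~wind) forces ready = False.
  Clause (ready | ~wind) is falsified — contradiction.
Case wind = False:
  (ready | wind) forces ready = True.
  Clause (~ready | wind) is falsified — contradiction.
Both cases fail, so the formula is unsatisfiable.

UNSATISFIABLE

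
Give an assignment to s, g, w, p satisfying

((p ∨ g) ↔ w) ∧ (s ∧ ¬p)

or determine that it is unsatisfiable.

s=T, g=T, w=T, p=F

  (p ∨ g) ↔ w = True
    p ∨ g = True
  s ∧ ¬p = True
    ¬p = True
Both conjuncts True, so the formula holds.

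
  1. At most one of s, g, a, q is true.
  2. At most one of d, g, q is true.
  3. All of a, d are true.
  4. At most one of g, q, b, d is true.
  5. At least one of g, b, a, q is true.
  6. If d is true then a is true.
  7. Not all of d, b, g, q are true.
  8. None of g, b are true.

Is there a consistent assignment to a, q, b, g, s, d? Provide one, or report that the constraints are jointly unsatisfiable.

a: True, q: False, b: False, g: False, s: False, d: True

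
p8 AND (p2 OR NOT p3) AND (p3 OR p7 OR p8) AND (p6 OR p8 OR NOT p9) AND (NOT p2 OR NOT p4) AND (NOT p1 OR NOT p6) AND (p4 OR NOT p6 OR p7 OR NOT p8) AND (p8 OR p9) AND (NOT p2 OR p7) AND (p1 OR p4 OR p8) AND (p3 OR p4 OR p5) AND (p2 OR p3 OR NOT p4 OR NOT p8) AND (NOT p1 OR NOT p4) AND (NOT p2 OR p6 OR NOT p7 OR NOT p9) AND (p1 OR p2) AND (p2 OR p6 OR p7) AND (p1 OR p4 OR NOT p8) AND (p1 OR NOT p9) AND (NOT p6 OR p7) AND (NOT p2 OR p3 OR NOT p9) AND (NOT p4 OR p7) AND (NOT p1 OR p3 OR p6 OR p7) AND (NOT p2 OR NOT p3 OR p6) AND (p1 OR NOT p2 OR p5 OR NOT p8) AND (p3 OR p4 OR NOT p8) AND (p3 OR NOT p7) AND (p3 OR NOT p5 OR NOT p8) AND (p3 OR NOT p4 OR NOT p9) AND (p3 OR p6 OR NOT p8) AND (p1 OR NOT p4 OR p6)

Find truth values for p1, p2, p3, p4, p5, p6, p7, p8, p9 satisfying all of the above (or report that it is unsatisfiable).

Case p6 = True:
  (p8) forces p8 = True.
  (NOT p1 OR NOT p6) forces p1 = False.
  (p1 OR p2) forces p2 = True.
  (NOT p2 OR NOT p4) forces p4 = False.
  Clause (p1 OR p4 OR NOT p8) is falsified — contradiction.
Case p6 = False:
  (p8) forces p8 = True.
  (p3 OR p6 OR NOT p8) forces p3 = True.
  (p2 OR NOT p3) forces p2 = True.
  Clause (NOT p2 OR NOT p3 OR p6) is falsified — contradiction.
Both cases fail, so the formula is unsatisfiable.

Unsatisfiable — no assignment works.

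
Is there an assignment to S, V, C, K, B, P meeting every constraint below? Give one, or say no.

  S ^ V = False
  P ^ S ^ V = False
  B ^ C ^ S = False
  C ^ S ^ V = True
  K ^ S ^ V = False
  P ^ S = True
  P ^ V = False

UNSATISFIABLE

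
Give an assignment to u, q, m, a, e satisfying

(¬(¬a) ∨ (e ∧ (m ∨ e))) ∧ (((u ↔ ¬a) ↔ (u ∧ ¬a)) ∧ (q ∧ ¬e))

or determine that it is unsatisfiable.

u=T, q=T, m=F, a=T, e=F

  ¬(¬a) ∨ (e ∧ (m ∨ e)) = True
    ¬(¬a) = True
      ¬a = False
    e ∧ (m ∨ e) = False
      m ∨ e = False
  ((u ↔ ¬a) ↔ (u ∧ ¬a)) ∧ (q ∧ ¬e) = True
    (u ↔ ¬a) ↔ (u ∧ ¬a) = True
      u ↔ ¬a = False
        ¬a = False
      u ∧ ¬a = False
        ¬a = False
    q ∧ ¬e = True
      ¬e = True
Both conjuncts True, so the formula holds.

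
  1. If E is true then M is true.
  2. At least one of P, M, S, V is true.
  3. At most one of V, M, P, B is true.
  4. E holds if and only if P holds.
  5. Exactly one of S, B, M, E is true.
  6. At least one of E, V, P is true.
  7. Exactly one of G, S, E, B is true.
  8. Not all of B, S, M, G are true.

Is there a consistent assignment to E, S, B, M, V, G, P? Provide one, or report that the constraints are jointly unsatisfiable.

E = False, S = True, B = False, M = False, V = True, G = False, P = False

  (1) E=F ⇒ M: vacuous ✓
  (2) {P, M, S, V}: 2 true — at least one ✓
  (3) {V, M, P, B}: 1 true — at most one ✓
  (4) E=F, P=F — same ✓
  (5) {S, B, M, E}: 1 true — exactly one ✓
  (6) {E, V, P}: 1 true — at least one ✓
  (7) {G, S, E, B}: 1 true — exactly one ✓
  (8) {B, S, M, G}: 1/4 true — not all ✓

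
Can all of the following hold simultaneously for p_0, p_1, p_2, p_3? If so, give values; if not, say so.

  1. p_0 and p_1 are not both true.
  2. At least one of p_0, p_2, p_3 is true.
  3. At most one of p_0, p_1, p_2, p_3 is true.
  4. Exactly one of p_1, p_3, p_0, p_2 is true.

p_0 = False, p_1 = False, p_2 = True, p_3 = False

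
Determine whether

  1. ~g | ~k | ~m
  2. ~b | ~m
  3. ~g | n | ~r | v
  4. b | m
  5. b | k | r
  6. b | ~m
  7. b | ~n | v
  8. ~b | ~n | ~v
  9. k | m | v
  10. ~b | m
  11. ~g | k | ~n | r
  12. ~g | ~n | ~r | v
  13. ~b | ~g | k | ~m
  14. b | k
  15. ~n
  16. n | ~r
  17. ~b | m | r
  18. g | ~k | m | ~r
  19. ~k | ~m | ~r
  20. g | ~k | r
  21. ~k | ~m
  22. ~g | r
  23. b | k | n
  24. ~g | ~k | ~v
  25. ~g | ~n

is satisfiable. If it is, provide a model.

Case b = True:
  (~b | ~m) forces m = False.
  Clause (~b | m) is falsified — contradiction.
Case b = False:
  (b | m) forces m = True.
  Clause (b | ~m) is falsified — contradiction.
Both cases fail, so the formula is unsatisfiable.

UNSATISFIABLE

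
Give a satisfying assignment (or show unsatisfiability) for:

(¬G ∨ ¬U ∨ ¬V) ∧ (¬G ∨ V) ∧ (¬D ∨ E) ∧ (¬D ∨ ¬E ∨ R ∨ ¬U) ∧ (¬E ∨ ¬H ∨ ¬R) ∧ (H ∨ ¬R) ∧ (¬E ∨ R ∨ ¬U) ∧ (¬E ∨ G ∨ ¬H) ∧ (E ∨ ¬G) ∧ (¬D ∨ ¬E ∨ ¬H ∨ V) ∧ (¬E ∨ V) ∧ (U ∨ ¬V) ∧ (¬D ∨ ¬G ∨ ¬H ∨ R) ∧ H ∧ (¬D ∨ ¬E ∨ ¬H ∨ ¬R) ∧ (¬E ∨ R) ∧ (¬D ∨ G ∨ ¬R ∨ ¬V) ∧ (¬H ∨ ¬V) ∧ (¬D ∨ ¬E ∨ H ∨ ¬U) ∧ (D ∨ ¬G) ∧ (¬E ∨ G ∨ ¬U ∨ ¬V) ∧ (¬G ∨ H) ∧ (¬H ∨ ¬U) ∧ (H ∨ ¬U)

R = True, U = False, H = True, D = False, G = False, E = False, V = False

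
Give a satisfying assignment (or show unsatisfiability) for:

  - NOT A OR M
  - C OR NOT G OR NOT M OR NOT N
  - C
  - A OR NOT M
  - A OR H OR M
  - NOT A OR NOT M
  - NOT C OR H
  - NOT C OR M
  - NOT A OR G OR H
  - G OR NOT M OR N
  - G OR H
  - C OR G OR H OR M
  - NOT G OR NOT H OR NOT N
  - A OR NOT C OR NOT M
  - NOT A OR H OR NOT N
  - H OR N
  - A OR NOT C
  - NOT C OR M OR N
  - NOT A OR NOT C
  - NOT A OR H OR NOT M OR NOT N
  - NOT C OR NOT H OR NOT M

UNSATISFIABLE

Case C = True:
  (NOT C OR H) forces H = True.
  (NOT C OR M) forces M = True.
  Clause (NOT C OR NOT H OR NOT M) is falsified — contradiction.
Case C = False:
  Clause (C) is falsified — contradiction.
Both cases fail, so the formula is unsatisfiable.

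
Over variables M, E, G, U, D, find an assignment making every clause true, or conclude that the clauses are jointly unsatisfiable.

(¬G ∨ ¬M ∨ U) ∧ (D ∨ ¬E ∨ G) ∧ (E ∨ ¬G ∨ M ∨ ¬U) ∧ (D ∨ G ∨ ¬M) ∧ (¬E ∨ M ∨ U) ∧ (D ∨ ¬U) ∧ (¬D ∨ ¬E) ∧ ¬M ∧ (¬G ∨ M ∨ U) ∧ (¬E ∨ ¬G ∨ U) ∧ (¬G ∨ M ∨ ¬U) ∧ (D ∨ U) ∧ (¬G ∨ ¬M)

Unit clause (¬M) forces M = False.
Try E = True:
  (¬E ∨ M ∨ U) forces U = True.
  (D ∨ ¬U) forces D = True.
  clause (¬D ∨ ¬E) is falsified — backtrack.
So E = False.
Try G = True:
  (E ∨ ¬G ∨ M ∨ ¬U) forces U = False.
  clause (¬G ∨ M ∨ U) is falsified — backtrack.
So G = False.
Set U = False.
  then (D ∨ U) forces D = True.
All clauses satisfied.

M: False, E: False, G: False, U: False, D: True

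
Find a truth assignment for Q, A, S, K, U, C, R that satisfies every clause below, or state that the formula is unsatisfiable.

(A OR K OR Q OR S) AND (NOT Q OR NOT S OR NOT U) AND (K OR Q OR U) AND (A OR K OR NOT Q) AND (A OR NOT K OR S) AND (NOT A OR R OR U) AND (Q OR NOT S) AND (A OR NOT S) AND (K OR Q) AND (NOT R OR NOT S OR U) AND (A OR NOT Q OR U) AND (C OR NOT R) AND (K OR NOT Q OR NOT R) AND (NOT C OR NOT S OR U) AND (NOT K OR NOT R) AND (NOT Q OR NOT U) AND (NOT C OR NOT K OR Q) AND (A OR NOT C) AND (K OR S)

Q = False, A = True, S = False, K = True, U = True, C = False, R = False

Set Q = False.
  then (Q OR NOT S) forces S = False.
  then (K OR Q) forces K = True.
  then (NOT K OR NOT R) forces R = False.
  then (NOT C OR NOT K OR Q) forces C = False.
  then (A OR NOT K OR S) forces A = True.
  then (NOT A OR R OR U) forces U = True.
All clauses satisfied.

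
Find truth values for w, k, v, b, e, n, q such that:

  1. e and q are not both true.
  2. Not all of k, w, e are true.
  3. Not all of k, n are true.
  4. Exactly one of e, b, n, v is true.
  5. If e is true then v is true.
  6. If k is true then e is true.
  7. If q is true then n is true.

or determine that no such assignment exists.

w = False, k = False, v = False, b = True, e = False, n = False, q = False

  (1) e=F, q=F — not both ✓
  (2) {k, w, e}: 0/3 true — not all ✓
  (3) {k, n}: 0/2 true — not all ✓
  (4) {e, b, n, v}: 1 true — exactly one ✓
  (5) e=F ⇒ v: vacuous ✓
  (6) k=F ⇒ e: vacuous ✓
  (7) q=F ⇒ n: vacuous ✓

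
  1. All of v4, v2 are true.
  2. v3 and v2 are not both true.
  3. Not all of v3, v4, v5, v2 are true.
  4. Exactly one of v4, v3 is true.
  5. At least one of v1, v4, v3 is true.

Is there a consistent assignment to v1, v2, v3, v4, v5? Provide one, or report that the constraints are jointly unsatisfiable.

v1: True, v2: True, v3: False, v4: True, v5: False

  (1) {v4, v2}: all 2 true ✓
  (2) v3=F, v2=T — not both ✓
  (3) {v3, v4, v5, v2}: 2/4 true — not all ✓
  (4) {v4, v3}: 1 true — exactly one ✓
  (5) {v1, v4, v3}: 2 true — at least one ✓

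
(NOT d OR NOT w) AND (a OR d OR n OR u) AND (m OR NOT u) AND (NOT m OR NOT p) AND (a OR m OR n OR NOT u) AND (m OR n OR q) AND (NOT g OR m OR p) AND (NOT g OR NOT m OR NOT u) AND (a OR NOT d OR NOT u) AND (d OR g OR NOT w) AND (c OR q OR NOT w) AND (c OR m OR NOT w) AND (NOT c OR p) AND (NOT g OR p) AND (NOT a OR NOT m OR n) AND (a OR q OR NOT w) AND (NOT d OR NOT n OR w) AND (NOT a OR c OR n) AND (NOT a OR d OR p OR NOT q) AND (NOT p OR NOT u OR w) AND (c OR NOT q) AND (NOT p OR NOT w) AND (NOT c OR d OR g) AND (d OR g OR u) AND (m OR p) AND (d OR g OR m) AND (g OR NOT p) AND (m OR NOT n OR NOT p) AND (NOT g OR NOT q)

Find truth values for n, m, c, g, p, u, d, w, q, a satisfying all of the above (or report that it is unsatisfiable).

Set n = False.
Set m = True.
  then (NOT m OR NOT p) forces p = False.
  then (NOT c OR p) forces c = False.
  then (NOT g OR p) forces g = False.
  then (NOT a OR NOT m OR n) forces a = False.
  then (c OR NOT q) forces q = False.
  then (c OR q OR NOT w) forces w = False.
Set u = True.
  then (a OR NOT d OR NOT u) forces d = False.
All clauses satisfied.

n = False, m = True, c = False, g = False, p = False, u = True, d = False, w = False, q = False, a = False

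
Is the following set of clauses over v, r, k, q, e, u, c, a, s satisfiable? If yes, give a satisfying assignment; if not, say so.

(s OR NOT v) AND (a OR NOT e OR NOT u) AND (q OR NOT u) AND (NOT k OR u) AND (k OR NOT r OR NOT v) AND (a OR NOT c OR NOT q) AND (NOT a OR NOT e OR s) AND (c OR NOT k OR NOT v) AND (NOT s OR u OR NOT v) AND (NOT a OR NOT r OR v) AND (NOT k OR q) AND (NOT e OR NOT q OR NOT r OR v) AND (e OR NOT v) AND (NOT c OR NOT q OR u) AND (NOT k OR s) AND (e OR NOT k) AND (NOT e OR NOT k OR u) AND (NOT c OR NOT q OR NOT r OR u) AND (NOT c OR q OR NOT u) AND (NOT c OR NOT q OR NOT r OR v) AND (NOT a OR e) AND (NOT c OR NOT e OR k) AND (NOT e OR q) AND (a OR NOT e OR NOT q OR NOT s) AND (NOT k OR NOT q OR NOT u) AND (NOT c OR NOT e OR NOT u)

v: False; r: True; k: False; q: False; e: False; u: False; c: False; a: False; s: True

Set v = False.
Set r = True.
  then (NOT a OR NOT r OR v) forces a = False.
Try k = True:
  (NOT k OR u) forces u = True.
  (a OR NOT e OR NOT u) forces e = False.
  clause (e OR NOT k) is falsified — backtrack.
So k = False.
Set q = False.
  then (q OR NOT u) forces u = False.
  then (NOT e OR q) forces e = False.
Set c = False.
Set s = True.
All clauses satisfied.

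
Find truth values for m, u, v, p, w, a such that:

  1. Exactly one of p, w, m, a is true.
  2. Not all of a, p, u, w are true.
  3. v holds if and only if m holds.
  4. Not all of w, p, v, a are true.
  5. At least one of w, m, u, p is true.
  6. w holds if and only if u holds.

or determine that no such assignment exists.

m = False; u = True; v = False; p = False; w = True; a = False

  (1) {p, w, m, a}: 1 true — exactly one ✓
  (2) {a, p, u, w}: 2/4 true — not all ✓
  (3) v=F, m=F — same ✓
  (4) {w, p, v, a}: 1/4 true — not all ✓
  (5) {w, m, u, p}: 2 true — at least one ✓
  (6) w=T, u=T — same ✓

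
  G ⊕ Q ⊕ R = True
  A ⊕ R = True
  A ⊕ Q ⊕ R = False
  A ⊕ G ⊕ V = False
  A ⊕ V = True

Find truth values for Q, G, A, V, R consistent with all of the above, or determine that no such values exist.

Q: True, G: True, A: False, V: True, R: True

G ⊕ Q ⊕ R = T ⊕ T ⊕ T = True ✓
A ⊕ R = F ⊕ T = True ✓
A ⊕ Q ⊕ R = F ⊕ T ⊕ T = False ✓
A ⊕ G ⊕ V = F ⊕ T ⊕ T = False ✓
A ⊕ V = F ⊕ T = True ✓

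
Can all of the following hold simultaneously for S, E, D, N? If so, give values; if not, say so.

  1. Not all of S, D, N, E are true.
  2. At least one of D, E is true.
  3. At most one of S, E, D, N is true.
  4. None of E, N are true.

S=F, E=F, D=T, N=F

  (1) {S, D, N, E}: 1/4 true — not all ✓
  (2) {D, E}: 1 true — at least one ✓
  (3) {S, E, D, N}: 1 true — at most one ✓
  (4) {E, N}: 0 true — none ✓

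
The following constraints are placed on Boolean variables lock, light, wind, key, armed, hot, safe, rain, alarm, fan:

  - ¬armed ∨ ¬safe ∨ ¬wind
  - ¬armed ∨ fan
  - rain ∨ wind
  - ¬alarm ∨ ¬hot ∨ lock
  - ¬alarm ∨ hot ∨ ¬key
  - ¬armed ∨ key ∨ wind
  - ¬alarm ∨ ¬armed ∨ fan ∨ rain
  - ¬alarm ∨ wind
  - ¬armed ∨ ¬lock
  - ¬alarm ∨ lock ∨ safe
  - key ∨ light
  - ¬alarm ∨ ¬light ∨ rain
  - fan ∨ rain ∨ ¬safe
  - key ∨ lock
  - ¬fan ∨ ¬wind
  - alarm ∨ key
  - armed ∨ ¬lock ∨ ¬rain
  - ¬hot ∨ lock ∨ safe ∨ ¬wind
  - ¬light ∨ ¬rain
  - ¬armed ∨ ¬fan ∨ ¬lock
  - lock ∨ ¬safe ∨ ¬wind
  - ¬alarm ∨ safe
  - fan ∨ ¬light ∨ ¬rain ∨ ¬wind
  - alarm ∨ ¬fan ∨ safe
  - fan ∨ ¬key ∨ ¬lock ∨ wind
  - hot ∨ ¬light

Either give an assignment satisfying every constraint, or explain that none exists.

Set lock = False.
  then (key ∨ lock) forces key = True.
Set light = False.
Set wind = False.
  then (rain ∨ wind) forces rain = True.
  then (¬alarm ∨ wind) forces alarm = False.
Set armed = False.
Set hot = False.
Set safe = True.
Set fan = False.
All clauses satisfied.

lock=F; light=F; wind=F; key=T; armed=F; hot=F; safe=T; rain=T; alarm=F; fan=F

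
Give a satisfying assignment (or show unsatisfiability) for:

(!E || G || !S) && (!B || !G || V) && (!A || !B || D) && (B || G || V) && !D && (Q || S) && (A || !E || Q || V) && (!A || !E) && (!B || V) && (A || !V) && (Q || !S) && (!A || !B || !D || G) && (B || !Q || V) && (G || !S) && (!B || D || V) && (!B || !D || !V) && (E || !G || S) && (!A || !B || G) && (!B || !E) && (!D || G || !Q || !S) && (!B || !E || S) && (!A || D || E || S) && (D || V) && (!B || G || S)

Unit clause (!D) forces D = False.
In (D || V) only V is left, so V = True.
In (A || !V) only A is left, so A = True.
In (!A || !B || D) only !B is left, so B = False.
In (!A || !E) only !E is left, so E = False.
In (!A || D || E || S) only S is left, so S = True.
In (Q || !S) only Q is left, so Q = True.
In (G || !S) only G is left, so G = True.
All clauses satisfied.

D=F, B=F, E=F, G=T, A=T, S=T, V=T, Q=T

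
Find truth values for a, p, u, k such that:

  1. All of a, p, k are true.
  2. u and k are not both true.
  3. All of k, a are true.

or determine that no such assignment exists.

a=T; p=T; u=F; k=T

  (1) {a, p, k}: all 3 true ✓
  (2) u=F, k=T — not both ✓
  (3) {k, a}: all 2 true ✓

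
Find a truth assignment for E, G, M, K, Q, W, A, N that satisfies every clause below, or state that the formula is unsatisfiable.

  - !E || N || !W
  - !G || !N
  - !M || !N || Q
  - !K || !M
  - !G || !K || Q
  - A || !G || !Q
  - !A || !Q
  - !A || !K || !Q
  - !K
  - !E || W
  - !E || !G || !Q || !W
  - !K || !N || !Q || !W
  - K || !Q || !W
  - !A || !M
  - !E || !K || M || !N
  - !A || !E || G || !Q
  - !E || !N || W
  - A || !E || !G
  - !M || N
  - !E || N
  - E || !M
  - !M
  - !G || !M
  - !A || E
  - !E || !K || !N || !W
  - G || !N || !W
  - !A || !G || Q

E: False; G: False; M: False; K: False; Q: False; W: False; A: False; N: False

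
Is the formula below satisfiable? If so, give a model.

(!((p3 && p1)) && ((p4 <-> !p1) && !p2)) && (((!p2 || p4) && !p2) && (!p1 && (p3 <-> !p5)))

p1=F; p2=F; p3=T; p4=T; p5=F

  !((p3 && p1)) && ((p4 <-> !p1) && !p2) = True
    !((p3 && p1)) = True
      p3 && p1 = False
    (p4 <-> !p1) && !p2 = True
      p4 <-> !p1 = True
        !p1 = True
      !p2 = True
  ((!p2 || p4) && !p2) && (!p1 && (p3 <-> !p5)) = True
    (!p2 || p4) && !p2 = True
      !p2 || p4 = True
        !p2 = True
      !p2 = True
    !p1 && (p3 <-> !p5) = True
      !p1 = True
      p3 <-> !p5 = True
        !p5 = True
Both conjuncts True, so the formula holds.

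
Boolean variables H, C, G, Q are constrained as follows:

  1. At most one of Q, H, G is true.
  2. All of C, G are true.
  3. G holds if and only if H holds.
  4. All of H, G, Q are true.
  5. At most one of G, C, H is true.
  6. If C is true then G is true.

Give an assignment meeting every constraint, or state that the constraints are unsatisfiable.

Case C = True:
  (2) forces G = True.
  Constraint (5) is violated (G=T, C=T) — contradiction.
Case C = False:
  Constraint (2) is violated (C=F) — contradiction.
Both cases fail — unsatisfiable.

The formula is unsatisfiable.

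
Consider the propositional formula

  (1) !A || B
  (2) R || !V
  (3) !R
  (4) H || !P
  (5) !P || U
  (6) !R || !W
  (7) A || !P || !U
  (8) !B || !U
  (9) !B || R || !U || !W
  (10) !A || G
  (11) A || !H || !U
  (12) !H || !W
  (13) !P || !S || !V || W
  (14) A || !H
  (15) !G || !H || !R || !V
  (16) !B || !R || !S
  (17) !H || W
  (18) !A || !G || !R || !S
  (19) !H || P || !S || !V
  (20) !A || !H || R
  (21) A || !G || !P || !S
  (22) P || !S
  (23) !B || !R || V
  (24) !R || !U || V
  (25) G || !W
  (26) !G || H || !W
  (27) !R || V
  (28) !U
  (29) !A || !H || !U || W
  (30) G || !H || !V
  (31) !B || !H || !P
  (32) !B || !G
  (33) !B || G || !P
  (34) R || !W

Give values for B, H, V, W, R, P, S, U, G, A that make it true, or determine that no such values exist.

Unit clause (!R) forces R = False.
Unit clause (!U) forces U = False.
In (R || !W) only !W is left, so W = False.
In (R || !V) only !V is left, so V = False.
In (!P || U) only !P is left, so P = False.
In (!H || W) only !H is left, so H = False.
In (P || !S) only !S is left, so S = False.
Set B = False.
  then (!A || B) forces A = False.
Set G = False.
All clauses satisfied.

B: False; H: False; V: False; W: False; R: False; P: False; S: False; U: False; G: False; A: False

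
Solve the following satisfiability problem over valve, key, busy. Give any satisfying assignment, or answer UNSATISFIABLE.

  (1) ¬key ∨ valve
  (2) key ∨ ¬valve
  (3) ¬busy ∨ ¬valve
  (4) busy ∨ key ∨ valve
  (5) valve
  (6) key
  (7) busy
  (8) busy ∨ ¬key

Case busy = True:
  (¬busy ∨ ¬valve) forces valve = False.
  Clause (valve) is falsified — contradiction.
Case busy = False:
  Clause (busy) is falsified — contradiction.
Both cases fail, so the formula is unsatisfiable.

The formula is unsatisfiable.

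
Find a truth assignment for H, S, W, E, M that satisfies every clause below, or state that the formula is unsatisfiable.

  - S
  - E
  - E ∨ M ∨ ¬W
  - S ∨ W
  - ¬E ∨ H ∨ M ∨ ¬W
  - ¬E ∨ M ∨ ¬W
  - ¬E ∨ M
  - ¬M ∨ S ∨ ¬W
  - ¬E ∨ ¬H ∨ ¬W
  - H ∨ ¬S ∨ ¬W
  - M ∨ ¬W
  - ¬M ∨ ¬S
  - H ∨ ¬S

Case S = True:
  (E) forces E = True.
  (¬E ∨ M) forces M = True.
  Clause (¬M ∨ ¬S) is falsified — contradiction.
Case S = False:
  Clause (S) is falsified — contradiction.
Both cases fail, so the formula is unsatisfiable.

Unsatisfiable — no assignment works.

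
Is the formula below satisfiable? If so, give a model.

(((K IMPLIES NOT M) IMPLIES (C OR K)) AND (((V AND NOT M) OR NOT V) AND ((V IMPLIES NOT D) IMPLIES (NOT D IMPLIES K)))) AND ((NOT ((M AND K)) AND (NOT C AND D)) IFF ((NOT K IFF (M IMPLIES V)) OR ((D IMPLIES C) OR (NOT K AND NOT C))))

The formula is unsatisfiable.

Case D = True: the formula simplifies to (((K IMPLIES NOT M) IMPLIES (C OR K)) AND ((V AND NOT M) OR NOT V)) AND ((NOT ((M AND K)) AND NOT C) IFF ((NOT K IFF (M IMPLIES V)) OR (C OR (NOT K AND NOT C)))).
  C = True: the conjunct (NOT ((M AND K)) AND NOT C) IFF ((NOT K IFF (M IMPLIES V)) OR (C OR (NOT K AND NOT C))) becomes (NOT ((M AND K)) AND False) IFF ((NOT K IFF (M IMPLIES V)) OR True) = False.
  C = False: simplifies to (((K IMPLIES NOT M) IMPLIES K) AND ((V AND NOT M) OR NOT V)) AND (NOT ((M AND K)) IFF ((NOT K IFF (M IMPLIES V)) OR NOT K)).
    K = True: simplifies to ((V AND NOT M) OR NOT V) AND (NOT M IFF NOT ((M IMPLIES V))).
      M = True: simplifies to NOT V AND V.
        V = True: the conjunct NOT V is False.
        V = False: the conjunct V is False.
      M = False: the conjunct NOT M IFF NOT ((M IMPLIES V)) becomes NOT False IFF NOT True = False.
    K = False: the conjunct (K IMPLIES NOT M) IMPLIES K becomes (False IMPLIES NOT M) IMPLIES False = False.
Case D = False: the conjunct (NOT ((M AND K)) AND (NOT C AND D)) IFF ((NOT K IFF (M IMPLIES V)) OR ((D IMPLIES C) OR (NOT K AND NOT C))) becomes (NOT ((M AND K)) AND False) IFF ((NOT K IFF (M IMPLIES V)) OR True) = False.
Both cases fail — unsatisfiable.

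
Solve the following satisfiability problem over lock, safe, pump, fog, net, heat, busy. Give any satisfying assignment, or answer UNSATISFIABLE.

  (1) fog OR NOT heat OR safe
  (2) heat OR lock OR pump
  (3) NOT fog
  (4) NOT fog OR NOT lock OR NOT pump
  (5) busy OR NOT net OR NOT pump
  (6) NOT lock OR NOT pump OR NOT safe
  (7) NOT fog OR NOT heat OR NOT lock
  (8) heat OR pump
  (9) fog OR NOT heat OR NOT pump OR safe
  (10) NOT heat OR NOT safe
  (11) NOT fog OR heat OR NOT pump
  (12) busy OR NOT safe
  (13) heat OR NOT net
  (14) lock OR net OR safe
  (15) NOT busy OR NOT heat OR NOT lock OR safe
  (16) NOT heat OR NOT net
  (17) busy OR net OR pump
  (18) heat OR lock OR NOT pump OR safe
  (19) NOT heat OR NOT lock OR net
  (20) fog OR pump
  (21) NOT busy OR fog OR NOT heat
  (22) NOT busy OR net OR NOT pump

lock = True, safe = False, pump = True, fog = False, net = False, heat = False, busy = False

Unit clause (NOT fog) forces fog = False.
In (fog OR pump) only pump is left, so pump = True.
Set lock = True.
  then (NOT lock OR NOT pump OR NOT safe) forces safe = False.
  then (fog OR NOT heat OR NOT pump OR safe) forces heat = False.
  then (heat OR NOT net) forces net = False.
  then (NOT busy OR net OR NOT pump) forces busy = False.
All clauses satisfied.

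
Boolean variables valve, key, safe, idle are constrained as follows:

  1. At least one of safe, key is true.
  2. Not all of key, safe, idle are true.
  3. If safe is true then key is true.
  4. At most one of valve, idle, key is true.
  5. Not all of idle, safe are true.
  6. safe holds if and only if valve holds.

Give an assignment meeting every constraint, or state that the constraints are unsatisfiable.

valve = False, key = True, safe = False, idle = False

  (1) {safe, key}: 1 true — at least one ✓
  (2) {key, safe, idle}: 1/3 true — not all ✓
  (3) safe=F ⇒ key: vacuous ✓
  (4) {valve, idle, key}: 1 true — at most one ✓
  (5) {idle, safe}: 0/2 true — not all ✓
  (6) safe=F, valve=F — same ✓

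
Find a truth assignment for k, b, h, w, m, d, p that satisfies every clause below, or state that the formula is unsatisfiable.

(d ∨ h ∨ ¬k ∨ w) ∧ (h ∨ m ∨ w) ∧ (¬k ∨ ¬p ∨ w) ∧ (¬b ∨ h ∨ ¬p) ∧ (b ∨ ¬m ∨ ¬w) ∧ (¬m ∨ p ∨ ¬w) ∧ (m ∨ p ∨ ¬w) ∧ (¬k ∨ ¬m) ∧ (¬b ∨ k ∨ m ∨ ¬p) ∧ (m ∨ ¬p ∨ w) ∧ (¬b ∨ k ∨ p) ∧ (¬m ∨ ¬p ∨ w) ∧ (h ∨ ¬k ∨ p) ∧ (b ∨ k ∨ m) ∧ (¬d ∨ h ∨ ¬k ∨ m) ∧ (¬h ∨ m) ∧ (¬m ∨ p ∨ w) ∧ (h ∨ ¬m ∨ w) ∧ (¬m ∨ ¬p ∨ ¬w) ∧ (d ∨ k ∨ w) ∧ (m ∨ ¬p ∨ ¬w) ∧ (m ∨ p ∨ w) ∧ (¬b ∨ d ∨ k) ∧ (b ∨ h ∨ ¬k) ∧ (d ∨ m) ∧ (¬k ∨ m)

Unsatisfiable

Case m = True:
  (¬k ∨ ¬m) forces k = False.
  If w = True:
    (b ∨ ¬m ∨ ¬w) forces b = True.
    (¬m ∨ p ∨ ¬w) forces p = True.
    clause (¬m ∨ ¬p ∨ ¬w) is falsified.
  If w = False:
    (¬m ∨ ¬p ∨ w) forces p = False.
    clause (¬m ∨ p ∨ w) is falsified.
  Every sub-case reaches a contradiction.
Case m = False:
  (¬h ∨ m) forces h = False.
  (h ∨ m ∨ w) forces w = True.
  (m ∨ p ∨ ¬w) forces p = True.
  Clause (m ∨ ¬p ∨ ¬w) is falsified — contradiction.
Both cases fail, so the formula is unsatisfiable.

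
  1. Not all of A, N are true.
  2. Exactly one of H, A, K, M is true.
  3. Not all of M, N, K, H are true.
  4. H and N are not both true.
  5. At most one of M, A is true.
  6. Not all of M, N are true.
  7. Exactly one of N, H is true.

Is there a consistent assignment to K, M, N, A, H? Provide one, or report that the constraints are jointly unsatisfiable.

K=T; M=F; N=T; A=F; H=F

  (1) {A, N}: 1/2 true — not all ✓
  (2) {H, A, K, M}: 1 true — exactly one ✓
  (3) {M, N, K, H}: 2/4 true — not all ✓
  (4) H=F, N=T — not both ✓
  (5) {M, A}: 0 true — at most one ✓
  (6) {M, N}: 1/2 true — not all ✓
  (7) {N, H}: 1 true — exactly one ✓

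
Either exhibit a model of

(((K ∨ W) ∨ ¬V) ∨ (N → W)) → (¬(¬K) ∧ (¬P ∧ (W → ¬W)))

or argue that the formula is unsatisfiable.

V: True, W: False, P: False, K: False, N: True

  (((K ∨ W) ∨ ¬V) ∨ (N → W)) → (¬(¬K) ∧ (¬P ∧ (W → ¬W))) = True
    ((K ∨ W) ∨ ¬V) ∨ (N → W) = False
      (K ∨ W) ∨ ¬V = False
        K ∨ W = False
        ¬V = False
      N → W = False
    ¬(¬K) ∧ (¬P ∧ (W → ¬W)) = False
      ¬(¬K) = False
        ¬K = True
      ¬P ∧ (W → ¬W) = True
        ¬P = True
        W → ¬W = True
          ¬W = True
The formula evaluates to True.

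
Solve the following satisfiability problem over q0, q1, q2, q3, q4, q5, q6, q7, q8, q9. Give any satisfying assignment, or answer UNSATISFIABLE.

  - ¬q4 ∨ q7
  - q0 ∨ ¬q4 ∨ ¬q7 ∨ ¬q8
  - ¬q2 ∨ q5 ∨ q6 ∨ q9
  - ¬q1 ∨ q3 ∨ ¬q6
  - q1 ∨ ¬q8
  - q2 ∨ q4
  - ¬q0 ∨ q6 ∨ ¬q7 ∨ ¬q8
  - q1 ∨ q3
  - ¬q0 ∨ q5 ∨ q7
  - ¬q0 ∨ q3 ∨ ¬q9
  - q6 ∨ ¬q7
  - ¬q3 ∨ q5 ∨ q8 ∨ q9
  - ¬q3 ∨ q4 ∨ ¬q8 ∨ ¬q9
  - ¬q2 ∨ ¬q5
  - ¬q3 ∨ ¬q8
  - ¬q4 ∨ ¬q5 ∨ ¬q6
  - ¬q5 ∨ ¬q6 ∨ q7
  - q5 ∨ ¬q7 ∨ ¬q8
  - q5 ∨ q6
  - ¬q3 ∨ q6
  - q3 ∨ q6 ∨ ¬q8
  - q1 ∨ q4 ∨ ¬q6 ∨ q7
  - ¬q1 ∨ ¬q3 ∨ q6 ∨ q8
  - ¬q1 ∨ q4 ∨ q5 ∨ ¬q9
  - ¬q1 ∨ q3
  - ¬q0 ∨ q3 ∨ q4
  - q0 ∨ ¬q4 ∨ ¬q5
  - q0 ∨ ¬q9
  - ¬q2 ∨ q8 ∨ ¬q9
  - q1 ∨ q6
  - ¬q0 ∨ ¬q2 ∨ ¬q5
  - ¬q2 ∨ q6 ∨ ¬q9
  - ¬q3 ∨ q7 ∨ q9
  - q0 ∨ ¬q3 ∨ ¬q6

Set q0 = True.
Set q1 = True.
  then (¬q1 ∨ q3) forces q3 = True.
  then (¬q3 ∨ ¬q8) forces q8 = False.
  then (¬q3 ∨ q6) forces q6 = True.
Try q2 = True:
  (¬q2 ∨ ¬q5) forces q5 = False.
  (¬q0 ∨ q5 ∨ q7) forces q7 = True.
  (¬q3 ∨ q5 ∨ q8 ∨ q9) forces q9 = True.
  clause (¬q2 ∨ q8 ∨ ¬q9) is falsified — backtrack.
So q2 = False.
  then (q2 ∨ q4) forces q4 = True.
  then (¬q4 ∨ ¬q5 ∨ ¬q6) forces q5 = False.
  then (¬q4 ∨ q7) forces q7 = True.
  then (¬q3 ∨ q5 ∨ q8 ∨ q9) forces q9 = True.
All clauses satisfied.

q0=T, q1=T, q2=F, q3=T, q4=T, q5=F, q6=T, q7=T, q8=F, q9=T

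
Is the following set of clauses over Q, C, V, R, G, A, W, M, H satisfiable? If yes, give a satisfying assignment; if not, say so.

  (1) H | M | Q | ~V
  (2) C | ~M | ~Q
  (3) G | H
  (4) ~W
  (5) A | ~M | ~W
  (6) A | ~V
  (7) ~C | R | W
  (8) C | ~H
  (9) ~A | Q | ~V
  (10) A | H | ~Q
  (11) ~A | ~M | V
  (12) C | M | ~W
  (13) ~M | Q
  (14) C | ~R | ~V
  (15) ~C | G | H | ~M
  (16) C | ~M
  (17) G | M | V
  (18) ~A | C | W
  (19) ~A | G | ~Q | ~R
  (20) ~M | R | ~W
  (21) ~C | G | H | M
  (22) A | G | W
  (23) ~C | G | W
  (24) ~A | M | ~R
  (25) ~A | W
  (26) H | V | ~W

Unit clause (~W) forces W = False.
In (~A | W) only ~A is left, so A = False.
In (A | ~V) only ~V is left, so V = False.
In (A | G | W) only G is left, so G = True.
Set Q = False.
  then (~M | Q) forces M = False.
Set C = False.
  then (C | ~H) forces H = False.
Set R = False.
All clauses satisfied.

Q=F, C=F, V=F, R=F, G=T, A=F, W=F, M=F, H=F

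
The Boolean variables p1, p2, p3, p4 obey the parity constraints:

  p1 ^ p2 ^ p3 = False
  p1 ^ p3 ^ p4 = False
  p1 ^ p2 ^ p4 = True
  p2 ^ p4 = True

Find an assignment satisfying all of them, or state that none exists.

Adding constraints 1, 2, 4 mod 2: every variable appears an even number of times on the left, so the left side is 0.
But the right sides sum to 1 (mod 2). 0 ≠ 1 — the system is inconsistent.

Unsatisfiable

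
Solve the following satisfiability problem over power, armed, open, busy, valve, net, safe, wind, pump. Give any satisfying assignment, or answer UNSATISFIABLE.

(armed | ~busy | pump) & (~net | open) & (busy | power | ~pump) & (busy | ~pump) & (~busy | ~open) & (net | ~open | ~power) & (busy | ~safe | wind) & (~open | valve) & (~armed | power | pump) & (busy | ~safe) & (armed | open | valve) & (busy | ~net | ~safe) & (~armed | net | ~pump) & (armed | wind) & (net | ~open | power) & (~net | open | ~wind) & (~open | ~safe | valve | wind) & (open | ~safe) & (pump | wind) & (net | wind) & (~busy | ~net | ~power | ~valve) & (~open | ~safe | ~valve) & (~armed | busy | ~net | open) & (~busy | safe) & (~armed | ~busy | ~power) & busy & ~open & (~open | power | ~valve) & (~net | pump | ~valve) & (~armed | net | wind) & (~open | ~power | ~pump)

UNSATISFIABLE

Case busy = True:
  (~busy | ~open) forces open = False.
  (~net | open) forces net = False.
  (open | ~safe) forces safe = False.
  Clause (~busy | safe) is falsified — contradiction.
Case busy = False:
  Clause (busy) is falsified — contradiction.
Both cases fail, so the formula is unsatisfiable.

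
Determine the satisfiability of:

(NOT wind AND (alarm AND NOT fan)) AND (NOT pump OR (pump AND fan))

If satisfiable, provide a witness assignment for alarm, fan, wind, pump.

alarm = True, fan = False, wind = False, pump = False

  NOT wind AND (alarm AND NOT fan) = True
    NOT wind = True
    alarm AND NOT fan = True
      NOT fan = True
  NOT pump OR (pump AND fan) = True
    NOT pump = True
    pump AND fan = False
Both conjuncts True, so the formula holds.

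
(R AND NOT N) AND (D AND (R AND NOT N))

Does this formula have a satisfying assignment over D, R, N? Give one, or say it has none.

D: True; R: True; N: False

  R AND NOT N = True
    NOT N = True
  D AND (R AND NOT N) = True
    R AND NOT N = True
      NOT N = True
Both conjuncts True, so the formula holds.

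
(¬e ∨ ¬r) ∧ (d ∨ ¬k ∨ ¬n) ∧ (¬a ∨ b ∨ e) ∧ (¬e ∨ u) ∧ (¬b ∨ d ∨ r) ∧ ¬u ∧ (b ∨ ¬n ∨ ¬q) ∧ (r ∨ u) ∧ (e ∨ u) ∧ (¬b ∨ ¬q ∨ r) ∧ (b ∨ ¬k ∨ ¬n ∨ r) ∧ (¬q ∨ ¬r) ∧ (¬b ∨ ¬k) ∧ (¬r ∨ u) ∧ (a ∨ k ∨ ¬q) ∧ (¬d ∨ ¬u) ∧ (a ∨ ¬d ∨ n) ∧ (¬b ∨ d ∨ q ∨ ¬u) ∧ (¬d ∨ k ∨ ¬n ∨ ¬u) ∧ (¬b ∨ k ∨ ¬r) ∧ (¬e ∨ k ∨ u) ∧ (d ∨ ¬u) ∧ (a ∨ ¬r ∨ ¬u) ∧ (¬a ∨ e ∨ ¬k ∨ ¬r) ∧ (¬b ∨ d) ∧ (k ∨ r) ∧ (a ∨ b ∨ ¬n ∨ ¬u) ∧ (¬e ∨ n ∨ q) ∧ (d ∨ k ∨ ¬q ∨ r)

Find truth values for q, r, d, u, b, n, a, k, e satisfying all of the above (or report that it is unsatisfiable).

The formula is unsatisfiable.

Case u = True:
  Clause (¬u) is falsified — contradiction.
Case u = False:
  (¬e ∨ u) forces e = False.
  Clause (e ∨ u) is falsified — contradiction.
Both cases fail, so the formula is unsatisfiable.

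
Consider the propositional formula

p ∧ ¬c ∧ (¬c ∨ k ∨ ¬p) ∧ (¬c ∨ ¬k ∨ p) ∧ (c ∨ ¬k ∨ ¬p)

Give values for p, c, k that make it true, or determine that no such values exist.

p: True, c: False, k: False

Unit clause (p) forces p = True.
Unit clause (¬c) forces c = False.
In (c ∨ ¬k ∨ ¬p) only ¬k is left, so k = False.
Check each clause:
  (p): p holds.
  (¬c): ¬c holds.
  (¬c ∨ k ∨ ¬p): ¬c holds.
  (¬c ∨ ¬k ∨ p): ¬c holds.
  (c ∨ ¬k ∨ ¬p): ¬k holds.
All clauses satisfied.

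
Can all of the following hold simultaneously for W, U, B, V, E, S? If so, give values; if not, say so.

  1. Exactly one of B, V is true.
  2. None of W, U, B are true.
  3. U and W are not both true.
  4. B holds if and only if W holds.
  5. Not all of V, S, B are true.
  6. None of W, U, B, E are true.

W: False, U: False, B: False, V: True, E: False, S: True

  (1) {B, V}: 1 true — exactly one ✓
  (2) {W, U, B}: 0 true — none ✓
  (3) U=F, W=F — not both ✓
  (4) B=F, W=F — same ✓
  (5) {V, S, B}: 2/3 true — not all ✓
  (6) {W, U, B, E}: 0 true — none ✓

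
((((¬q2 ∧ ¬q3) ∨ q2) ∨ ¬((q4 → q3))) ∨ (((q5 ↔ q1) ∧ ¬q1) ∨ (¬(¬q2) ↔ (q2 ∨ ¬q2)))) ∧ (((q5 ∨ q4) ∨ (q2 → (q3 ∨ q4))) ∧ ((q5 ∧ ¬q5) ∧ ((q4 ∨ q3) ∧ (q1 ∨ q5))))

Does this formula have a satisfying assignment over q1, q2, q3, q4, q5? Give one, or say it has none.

No satisfying assignment exists.

Case q5 = True: the conjunct ¬q5 is False.
Case q5 = False: the conjunct q5 is False.
Both cases fail — unsatisfiable.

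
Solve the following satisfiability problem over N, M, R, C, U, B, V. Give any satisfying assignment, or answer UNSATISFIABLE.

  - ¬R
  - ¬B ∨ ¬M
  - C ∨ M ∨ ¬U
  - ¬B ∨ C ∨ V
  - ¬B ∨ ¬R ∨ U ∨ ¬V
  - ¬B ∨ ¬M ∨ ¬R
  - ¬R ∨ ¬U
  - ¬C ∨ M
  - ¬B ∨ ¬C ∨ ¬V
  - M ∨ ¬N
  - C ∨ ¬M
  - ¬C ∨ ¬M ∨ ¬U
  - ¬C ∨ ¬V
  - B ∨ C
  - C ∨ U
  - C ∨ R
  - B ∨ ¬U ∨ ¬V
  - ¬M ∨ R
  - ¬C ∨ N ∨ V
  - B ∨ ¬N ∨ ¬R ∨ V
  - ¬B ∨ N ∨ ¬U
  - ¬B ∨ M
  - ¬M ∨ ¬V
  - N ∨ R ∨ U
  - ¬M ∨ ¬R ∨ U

The formula is unsatisfiable.

Case R = True:
  Clause (¬R) is falsified — contradiction.
Case R = False:
  (C ∨ R) forces C = True.
  (¬C ∨ M) forces M = True.
  Clause (¬M ∨ R) is falsified — contradiction.
Both cases fail, so the formula is unsatisfiable.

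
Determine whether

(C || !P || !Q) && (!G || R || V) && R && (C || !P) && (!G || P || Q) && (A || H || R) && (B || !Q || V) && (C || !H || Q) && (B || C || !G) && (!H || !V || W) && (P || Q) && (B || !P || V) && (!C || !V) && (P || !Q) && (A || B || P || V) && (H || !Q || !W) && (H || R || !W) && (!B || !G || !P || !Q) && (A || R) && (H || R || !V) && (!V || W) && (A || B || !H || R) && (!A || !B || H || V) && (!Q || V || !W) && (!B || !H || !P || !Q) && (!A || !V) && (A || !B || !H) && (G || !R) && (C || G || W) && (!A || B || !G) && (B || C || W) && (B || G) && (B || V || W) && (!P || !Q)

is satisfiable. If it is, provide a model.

H = True; A = True; V = False; Q = False; R = True; W = False; P = True; G = True; C = True; B = True

Unit clause (R) forces R = True.
In (G || !R) only G is left, so G = True.
Set H = True.
Set A = True.
  then (!A || !V) forces V = False.
  then (!A || B || !G) forces B = True.
Try Q = True:
  (P || !Q) forces P = True.
  clause (!B || !G || !P || !Q) is falsified — backtrack.
So Q = False.
  then (!G || P || Q) forces P = True.
  then (C || !H || Q) forces C = True.
Set W = False.
All clauses satisfied.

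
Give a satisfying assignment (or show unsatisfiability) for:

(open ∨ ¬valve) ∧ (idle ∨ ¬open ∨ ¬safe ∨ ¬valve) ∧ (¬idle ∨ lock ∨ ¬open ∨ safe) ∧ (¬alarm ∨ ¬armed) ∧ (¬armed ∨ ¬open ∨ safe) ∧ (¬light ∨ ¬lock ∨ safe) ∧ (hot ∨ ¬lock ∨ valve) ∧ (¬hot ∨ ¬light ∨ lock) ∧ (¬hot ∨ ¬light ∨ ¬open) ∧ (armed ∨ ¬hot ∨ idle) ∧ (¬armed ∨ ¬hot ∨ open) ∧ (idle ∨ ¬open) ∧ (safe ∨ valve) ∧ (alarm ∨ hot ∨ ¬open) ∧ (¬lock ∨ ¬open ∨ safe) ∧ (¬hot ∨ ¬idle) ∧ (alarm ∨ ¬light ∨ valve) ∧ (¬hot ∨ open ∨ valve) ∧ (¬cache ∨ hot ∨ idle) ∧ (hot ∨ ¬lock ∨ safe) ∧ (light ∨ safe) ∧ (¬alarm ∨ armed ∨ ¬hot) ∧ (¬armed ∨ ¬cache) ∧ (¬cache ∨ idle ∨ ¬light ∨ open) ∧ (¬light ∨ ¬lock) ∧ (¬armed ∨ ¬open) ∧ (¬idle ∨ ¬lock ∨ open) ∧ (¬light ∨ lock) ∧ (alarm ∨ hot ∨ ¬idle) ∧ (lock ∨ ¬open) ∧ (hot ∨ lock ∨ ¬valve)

idle: True, armed: False, safe: True, lock: True, light: False, open: True, cache: False, valve: True, alarm: True, hot: False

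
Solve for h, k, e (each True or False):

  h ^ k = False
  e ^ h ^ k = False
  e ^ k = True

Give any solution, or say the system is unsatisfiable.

h = True, k = True, e = False

h ^ k = T ^ T = False ✓
e ^ h ^ k = F ^ T ^ T = False ✓
e ^ k = F ^ T = True ✓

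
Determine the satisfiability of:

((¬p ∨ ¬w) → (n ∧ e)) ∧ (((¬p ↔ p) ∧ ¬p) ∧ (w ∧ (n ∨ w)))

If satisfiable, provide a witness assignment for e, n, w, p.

The conjunct ¬p ↔ p is unsatisfiable on its own:
  p=F: evaluates to False.
  p=T: evaluates to False.
So the whole conjunction is unsatisfiable.

UNSATISFIABLE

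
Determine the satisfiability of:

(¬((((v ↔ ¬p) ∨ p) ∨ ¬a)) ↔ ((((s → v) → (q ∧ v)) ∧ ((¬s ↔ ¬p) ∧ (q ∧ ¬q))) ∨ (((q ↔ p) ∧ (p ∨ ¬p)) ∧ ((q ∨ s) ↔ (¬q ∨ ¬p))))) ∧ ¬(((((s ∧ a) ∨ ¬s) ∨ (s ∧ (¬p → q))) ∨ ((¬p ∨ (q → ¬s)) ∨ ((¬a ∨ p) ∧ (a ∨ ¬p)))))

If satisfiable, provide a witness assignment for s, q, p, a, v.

The formula is unsatisfiable.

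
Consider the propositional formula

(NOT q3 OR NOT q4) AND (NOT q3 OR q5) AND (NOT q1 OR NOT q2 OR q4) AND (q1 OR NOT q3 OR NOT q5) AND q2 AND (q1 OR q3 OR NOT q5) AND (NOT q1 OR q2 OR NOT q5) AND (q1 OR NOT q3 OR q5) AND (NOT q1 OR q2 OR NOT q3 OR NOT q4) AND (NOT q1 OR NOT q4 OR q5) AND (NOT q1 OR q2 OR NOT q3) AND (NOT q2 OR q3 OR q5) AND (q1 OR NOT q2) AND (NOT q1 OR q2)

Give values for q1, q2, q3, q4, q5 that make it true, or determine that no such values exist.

q1 = True; q2 = True; q3 = False; q4 = True; q5 = True

Unit clause (q2) forces q2 = True.
In (q1 OR NOT q2) only q1 is left, so q1 = True.
In (NOT q1 OR NOT q2 OR q4) only q4 is left, so q4 = True.
In (NOT q1 OR NOT q4 OR q5) only q5 is left, so q5 = True.
In (NOT q3 OR NOT q4) only NOT q3 is left, so q3 = False.
All clauses satisfied.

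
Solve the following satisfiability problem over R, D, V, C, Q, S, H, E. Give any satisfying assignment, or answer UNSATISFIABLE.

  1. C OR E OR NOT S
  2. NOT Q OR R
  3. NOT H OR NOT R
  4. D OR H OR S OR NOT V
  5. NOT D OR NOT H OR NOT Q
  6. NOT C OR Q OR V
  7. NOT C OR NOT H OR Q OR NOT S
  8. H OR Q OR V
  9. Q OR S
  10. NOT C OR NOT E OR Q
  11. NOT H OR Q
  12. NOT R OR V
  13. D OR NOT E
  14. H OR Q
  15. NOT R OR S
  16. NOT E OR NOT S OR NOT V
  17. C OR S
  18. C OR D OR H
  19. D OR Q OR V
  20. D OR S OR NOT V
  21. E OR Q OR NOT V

R = True, D = False, V = True, C = True, Q = True, S = True, H = False, E = False

Try R = False:
  (NOT Q OR R) forces Q = False.
  (Q OR S) forces S = True.
  (NOT H OR Q) forces H = False.
  clause (H OR Q) is falsified — backtrack.
So R = True.
  then (NOT H OR NOT R) forces H = False.
  then (NOT R OR V) forces V = True.
  then (H OR Q) forces Q = True.
  then (NOT R OR S) forces S = True.
  then (NOT E OR NOT S OR NOT V) forces E = False.
  then (C OR E OR NOT S) forces C = True.
Set D = False.
All clauses satisfied.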